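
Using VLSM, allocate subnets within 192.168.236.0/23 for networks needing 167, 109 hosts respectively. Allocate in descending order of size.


167 hosts -> /24 (254 usable): 192.168.236.0/24
109 hosts -> /25 (126 usable): 192.168.237.0/25
Allocation: 192.168.236.0/24 (167 hosts, 254 usable); 192.168.237.0/25 (109 hosts, 126 usable)


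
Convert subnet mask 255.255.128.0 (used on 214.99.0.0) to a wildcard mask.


Subnet mask: 255.255.128.0
Wildcard = 255.255.255.255 - subnet mask
255 - 255 = 0
255 - 255 = 0
255 - 128 = 127
255 - 0 = 255
Wildcard: 0.0.127.255


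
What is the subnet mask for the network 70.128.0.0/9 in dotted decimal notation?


/9 means 9 network bits, 23 host bits
Binary: 11111111100000000000000000000000
Mask: 255.128.0.0


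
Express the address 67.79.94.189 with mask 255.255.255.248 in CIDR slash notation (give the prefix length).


Binary: 11111111.11111111.11111111.11111000
Count leading 1s
Prefix: /29


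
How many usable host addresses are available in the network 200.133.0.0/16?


Host bits = 32 - 16 = 16
Total addresses = 2^16 = 65536
Usable = total - 2 (network and broadcast)
Usable hosts: 65534


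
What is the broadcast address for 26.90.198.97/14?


Network: 26.88.0.0/14
Host bits = 18
Set all host bits to 1:
Broadcast: 26.91.255.255


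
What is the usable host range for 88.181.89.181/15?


Network: 88.180.0.0
Broadcast: 88.181.255.255
First usable = network + 1
Last usable = broadcast - 1
Range: 88.180.0.1 to 88.181.255.254


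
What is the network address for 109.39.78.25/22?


IP:   01101101.00100111.01001110.00011001
Mask: 11111111.11111111.11111100.00000000
AND operation:
Net:  01101101.00100111.01001100.00000000
Network: 109.39.76.0/22


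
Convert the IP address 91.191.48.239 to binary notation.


91 = 01011011
191 = 10111111
48 = 00110000
239 = 11101111
Binary: 01011011.10111111.00110000.11101111


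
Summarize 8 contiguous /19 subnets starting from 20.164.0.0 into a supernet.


Original prefix: /19
Number of subnets: 8 = 2^3
New prefix = 19 - 3 = 16
Supernet: 20.164.0.0/16


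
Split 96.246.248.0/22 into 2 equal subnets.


New prefix = 22 + 1 = 23
Each subnet has 512 addresses
  96.246.248.0/23
  96.246.250.0/23
Subnets: 96.246.248.0/23, 96.246.250.0/23


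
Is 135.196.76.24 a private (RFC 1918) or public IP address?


RFC 1918 private ranges:
  10.0.0.0/8 (10.0.0.0 - 10.255.255.255)
  172.16.0.0/12 (172.16.0.0 - 172.31.255.255)
  192.168.0.0/16 (192.168.0.0 - 192.168.255.255)
Public (not in any RFC 1918 range)


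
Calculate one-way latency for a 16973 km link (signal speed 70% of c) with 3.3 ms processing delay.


Speed = 0.7 * 3e5 km/s = 210000 km/s
Propagation delay = 16973 / 210000 = 0.0808 s = 80.8238 ms
Processing delay = 3.3 ms
Total one-way latency = 84.1238 ms


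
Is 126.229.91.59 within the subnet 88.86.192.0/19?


Subnet network: 88.86.192.0
Test IP AND mask: 126.229.64.0
No, 126.229.91.59 is not in 88.86.192.0/19


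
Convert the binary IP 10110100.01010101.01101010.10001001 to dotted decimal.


10110100 = 180
01010101 = 85
01101010 = 106
10001001 = 137
IP: 180.85.106.137


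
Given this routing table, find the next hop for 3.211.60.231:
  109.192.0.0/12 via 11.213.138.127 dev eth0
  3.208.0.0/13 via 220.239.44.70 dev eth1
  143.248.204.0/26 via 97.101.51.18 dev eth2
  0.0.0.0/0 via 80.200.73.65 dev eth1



Longest prefix match for 3.211.60.231:
  /12 109.192.0.0: no
  /13 3.208.0.0: MATCH
  /26 143.248.204.0: no
  /0 0.0.0.0: MATCH
Selected: next-hop 220.239.44.70 via eth1 (matched /13)


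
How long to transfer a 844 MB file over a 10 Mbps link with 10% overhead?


Effective throughput = 10 * (1 - 10/100) = 9 Mbps
File size in Mb = 844 * 8 = 6752 Mb
Time = 6752 / 9
Time = 750.2222 seconds


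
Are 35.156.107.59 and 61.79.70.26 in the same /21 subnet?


Mask: 255.255.248.0
35.156.107.59 AND mask = 35.156.104.0
61.79.70.26 AND mask = 61.79.64.0
No, different subnets (35.156.104.0 vs 61.79.64.0)


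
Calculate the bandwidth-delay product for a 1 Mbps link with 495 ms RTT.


BDP = bandwidth * RTT
= 1 Mbps * 495 ms
= 1 * 1e6 * 495 / 1000 bits
= 495000 bits
= 61875 bytes
= 60.4248 KB
BDP = 495000 bits (61875 bytes)


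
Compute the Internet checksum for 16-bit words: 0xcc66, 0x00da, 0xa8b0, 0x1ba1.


Sum all words (with carry folding):
+ 0xcc66 = 0xcc66
+ 0x00da = 0xcd40
+ 0xa8b0 = 0x75f1
+ 0x1ba1 = 0x9192
One's complement: ~0x9192
Checksum = 0x6e6d


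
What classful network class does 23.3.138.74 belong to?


First octet: 23
Binary: 00010111
0xxxxxxx -> Class A (1-126)
Class A, default mask 255.0.0.0 (/8)


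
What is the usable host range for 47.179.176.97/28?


Network: 47.179.176.96
Broadcast: 47.179.176.111
First usable = network + 1
Last usable = broadcast - 1
Range: 47.179.176.97 to 47.179.176.110


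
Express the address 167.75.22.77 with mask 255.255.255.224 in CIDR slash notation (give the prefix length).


Binary: 11111111.11111111.11111111.11100000
Count leading 1s
Prefix: /27


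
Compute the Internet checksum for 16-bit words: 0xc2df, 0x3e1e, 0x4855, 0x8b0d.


Sum all words (with carry folding):
+ 0xc2df = 0xc2df
+ 0x3e1e = 0x00fe
+ 0x4855 = 0x4953
+ 0x8b0d = 0xd460
One's complement: ~0xd460
Checksum = 0x2b9f


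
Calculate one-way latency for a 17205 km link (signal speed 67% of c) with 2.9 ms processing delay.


Speed = 0.67 * 3e5 km/s = 201000 km/s
Propagation delay = 17205 / 201000 = 0.0856 s = 85.597 ms
Processing delay = 2.9 ms
Total one-way latency = 88.497 ms


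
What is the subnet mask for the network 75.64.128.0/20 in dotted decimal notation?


/20 means 20 network bits, 12 host bits
Binary: 11111111111111111111000000000000
Mask: 255.255.240.0


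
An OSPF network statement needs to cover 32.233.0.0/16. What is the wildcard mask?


Subnet mask: 255.255.0.0
Wildcard = 255.255.255.255 - subnet mask
255 - 255 = 0
255 - 255 = 0
255 - 0 = 255
255 - 0 = 255
Wildcard: 0.0.255.255


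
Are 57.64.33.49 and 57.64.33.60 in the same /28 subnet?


Mask: 255.255.255.240
57.64.33.49 AND mask = 57.64.33.48
57.64.33.60 AND mask = 57.64.33.48
Yes, same subnet (57.64.33.48)


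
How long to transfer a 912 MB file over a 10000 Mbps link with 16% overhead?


Effective throughput = 10000 * (1 - 16/100) = 8400 Mbps
File size in Mb = 912 * 8 = 7296 Mb
Time = 7296 / 8400
Time = 0.8686 seconds


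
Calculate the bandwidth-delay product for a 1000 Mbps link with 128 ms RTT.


BDP = bandwidth * RTT
= 1000 Mbps * 128 ms
= 1000 * 1e6 * 128 / 1000 bits
= 128000000 bits
= 16000000 bytes
= 15625 KB
BDP = 128000000 bits (16000000 bytes)


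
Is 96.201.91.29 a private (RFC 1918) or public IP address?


RFC 1918 private ranges:
  10.0.0.0/8 (10.0.0.0 - 10.255.255.255)
  172.16.0.0/12 (172.16.0.0 - 172.31.255.255)
  192.168.0.0/16 (192.168.0.0 - 192.168.255.255)
Public (not in any RFC 1918 range)


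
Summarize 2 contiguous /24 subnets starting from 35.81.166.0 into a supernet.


Original prefix: /24
Number of subnets: 2 = 2^1
New prefix = 24 - 1 = 23
Supernet: 35.81.166.0/23


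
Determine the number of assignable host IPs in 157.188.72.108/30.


Host bits = 32 - 30 = 2
Total addresses = 2^2 = 4
Usable = total - 2 (network and broadcast)
Usable hosts: 2


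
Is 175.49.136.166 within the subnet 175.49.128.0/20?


Subnet network: 175.49.128.0
Test IP AND mask: 175.49.128.0
Yes, 175.49.136.166 is in 175.49.128.0/20


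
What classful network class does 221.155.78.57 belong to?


First octet: 221
Binary: 11011101
110xxxxx -> Class C (192-223)
Class C, default mask 255.255.255.0 (/24)


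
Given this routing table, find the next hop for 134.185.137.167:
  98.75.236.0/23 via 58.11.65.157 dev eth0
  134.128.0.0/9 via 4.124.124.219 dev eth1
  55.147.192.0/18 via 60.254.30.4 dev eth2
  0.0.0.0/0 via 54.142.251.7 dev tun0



Longest prefix match for 134.185.137.167:
  /23 98.75.236.0: no
  /9 134.128.0.0: MATCH
  /18 55.147.192.0: no
  /0 0.0.0.0: MATCH
Selected: next-hop 4.124.124.219 via eth1 (matched /9)


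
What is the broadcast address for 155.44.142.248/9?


Network: 155.0.0.0/9
Host bits = 23
Set all host bits to 1:
Broadcast: 155.127.255.255


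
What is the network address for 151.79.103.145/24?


IP:   10010111.01001111.01100111.10010001
Mask: 11111111.11111111.11111111.00000000
AND operation:
Net:  10010111.01001111.01100111.00000000
Network: 151.79.103.0/24


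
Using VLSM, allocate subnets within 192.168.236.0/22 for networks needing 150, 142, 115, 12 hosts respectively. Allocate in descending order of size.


150 hosts -> /24 (254 usable): 192.168.236.0/24
142 hosts -> /24 (254 usable): 192.168.237.0/24
115 hosts -> /25 (126 usable): 192.168.238.0/25
12 hosts -> /28 (14 usable): 192.168.238.128/28
Allocation: 192.168.236.0/24 (150 hosts, 254 usable); 192.168.237.0/24 (142 hosts, 254 usable); 192.168.238.0/25 (115 hosts, 126 usable); 192.168.238.128/28 (12 hosts, 14 usable)


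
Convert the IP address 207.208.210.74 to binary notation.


207 = 11001111
208 = 11010000
210 = 11010010
74 = 01001010
Binary: 11001111.11010000.11010010.01001010


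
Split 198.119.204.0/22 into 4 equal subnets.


New prefix = 22 + 2 = 24
Each subnet has 256 addresses
  198.119.204.0/24
  198.119.205.0/24
  198.119.206.0/24
  198.119.207.0/24
Subnets: 198.119.204.0/24, 198.119.205.0/24, 198.119.206.0/24, 198.119.207.0/24


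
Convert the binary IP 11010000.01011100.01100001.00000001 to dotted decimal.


11010000 = 208
01011100 = 92
01100001 = 97
00000001 = 1
IP: 208.92.97.1


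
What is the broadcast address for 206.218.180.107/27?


Network: 206.218.180.96/27
Host bits = 5
Set all host bits to 1:
Broadcast: 206.218.180.127


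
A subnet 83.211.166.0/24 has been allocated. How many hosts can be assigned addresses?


Host bits = 32 - 24 = 8
Total addresses = 2^8 = 256
Usable = total - 2 (network and broadcast)
Usable hosts: 254


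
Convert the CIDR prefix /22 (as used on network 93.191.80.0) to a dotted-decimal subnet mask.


/22 means 22 network bits, 10 host bits
Binary: 11111111111111111111110000000000
Mask: 255.255.252.0


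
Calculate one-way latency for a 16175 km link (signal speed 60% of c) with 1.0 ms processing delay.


Speed = 0.6 * 3e5 km/s = 180000 km/s
Propagation delay = 16175 / 180000 = 0.0899 s = 89.8611 ms
Processing delay = 1.0 ms
Total one-way latency = 90.8611 ms


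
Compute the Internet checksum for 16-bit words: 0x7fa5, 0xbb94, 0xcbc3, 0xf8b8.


Sum all words (with carry folding):
+ 0x7fa5 = 0x7fa5
+ 0xbb94 = 0x3b3a
+ 0xcbc3 = 0x06fe
+ 0xf8b8 = 0xffb6
One's complement: ~0xffb6
Checksum = 0x0049


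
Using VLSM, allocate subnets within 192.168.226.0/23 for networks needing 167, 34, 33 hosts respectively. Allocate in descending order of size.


167 hosts -> /24 (254 usable): 192.168.226.0/24
34 hosts -> /26 (62 usable): 192.168.227.0/26
33 hosts -> /26 (62 usable): 192.168.227.64/26
Allocation: 192.168.226.0/24 (167 hosts, 254 usable); 192.168.227.0/26 (34 hosts, 62 usable); 192.168.227.64/26 (33 hosts, 62 usable)


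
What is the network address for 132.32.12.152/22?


IP:   10000100.00100000.00001100.10011000
Mask: 11111111.11111111.11111100.00000000
AND operation:
Net:  10000100.00100000.00001100.00000000
Network: 132.32.12.0/22


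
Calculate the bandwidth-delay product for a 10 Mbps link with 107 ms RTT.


BDP = bandwidth * RTT
= 10 Mbps * 107 ms
= 10 * 1e6 * 107 / 1000 bits
= 1070000 bits
= 133750 bytes
= 130.6152 KB
BDP = 1070000 bits (133750 bytes)


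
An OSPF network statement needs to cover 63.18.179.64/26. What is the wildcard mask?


Subnet mask: 255.255.255.192
Wildcard = 255.255.255.255 - subnet mask
255 - 255 = 0
255 - 255 = 0
255 - 255 = 0
255 - 192 = 63
Wildcard: 0.0.0.63


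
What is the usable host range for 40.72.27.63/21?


Network: 40.72.24.0
Broadcast: 40.72.31.255
First usable = network + 1
Last usable = broadcast - 1
Range: 40.72.24.1 to 40.72.31.254


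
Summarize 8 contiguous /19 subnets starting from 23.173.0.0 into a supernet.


Original prefix: /19
Number of subnets: 8 = 2^3
New prefix = 19 - 3 = 16
Supernet: 23.173.0.0/16


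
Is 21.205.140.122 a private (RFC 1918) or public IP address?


RFC 1918 private ranges:
  10.0.0.0/8 (10.0.0.0 - 10.255.255.255)
  172.16.0.0/12 (172.16.0.0 - 172.31.255.255)
  192.168.0.0/16 (192.168.0.0 - 192.168.255.255)
Public (not in any RFC 1918 range)


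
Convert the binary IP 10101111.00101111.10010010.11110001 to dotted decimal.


10101111 = 175
00101111 = 47
10010010 = 146
11110001 = 241
IP: 175.47.146.241


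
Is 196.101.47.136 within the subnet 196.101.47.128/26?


Subnet network: 196.101.47.128
Test IP AND mask: 196.101.47.128
Yes, 196.101.47.136 is in 196.101.47.128/26


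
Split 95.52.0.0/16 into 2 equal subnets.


New prefix = 16 + 1 = 17
Each subnet has 32768 addresses
  95.52.0.0/17
  95.52.128.0/17
Subnets: 95.52.0.0/17, 95.52.128.0/17


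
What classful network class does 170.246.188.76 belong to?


First octet: 170
Binary: 10101010
10xxxxxx -> Class B (128-191)
Class B, default mask 255.255.0.0 (/16)


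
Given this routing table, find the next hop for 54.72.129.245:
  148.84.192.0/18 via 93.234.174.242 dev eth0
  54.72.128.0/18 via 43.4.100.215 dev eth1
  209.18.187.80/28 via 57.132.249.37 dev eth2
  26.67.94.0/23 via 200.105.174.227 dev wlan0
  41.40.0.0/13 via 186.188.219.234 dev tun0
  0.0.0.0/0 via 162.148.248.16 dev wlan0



Longest prefix match for 54.72.129.245:
  /18 148.84.192.0: no
  /18 54.72.128.0: MATCH
  /28 209.18.187.80: no
  /23 26.67.94.0: no
  /13 41.40.0.0: no
  /0 0.0.0.0: MATCH
Selected: next-hop 43.4.100.215 via eth1 (matched /18)


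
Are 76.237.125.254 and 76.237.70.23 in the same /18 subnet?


Mask: 255.255.192.0
76.237.125.254 AND mask = 76.237.64.0
76.237.70.23 AND mask = 76.237.64.0
Yes, same subnet (76.237.64.0)


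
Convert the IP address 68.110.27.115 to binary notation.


68 = 01000100
110 = 01101110
27 = 00011011
115 = 01110011
Binary: 01000100.01101110.00011011.01110011


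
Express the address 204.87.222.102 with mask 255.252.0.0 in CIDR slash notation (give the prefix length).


Binary: 11111111.11111100.00000000.00000000
Count leading 1s
Prefix: /14


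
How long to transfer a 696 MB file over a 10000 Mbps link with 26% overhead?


Effective throughput = 10000 * (1 - 26/100) = 7400 Mbps
File size in Mb = 696 * 8 = 5568 Mb
Time = 5568 / 7400
Time = 0.7524 seconds


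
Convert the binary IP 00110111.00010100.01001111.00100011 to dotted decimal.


00110111 = 55
00010100 = 20
01001111 = 79
00100011 = 35
IP: 55.20.79.35


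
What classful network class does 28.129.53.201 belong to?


First octet: 28
Binary: 00011100
0xxxxxxx -> Class A (1-126)
Class A, default mask 255.0.0.0 (/8)


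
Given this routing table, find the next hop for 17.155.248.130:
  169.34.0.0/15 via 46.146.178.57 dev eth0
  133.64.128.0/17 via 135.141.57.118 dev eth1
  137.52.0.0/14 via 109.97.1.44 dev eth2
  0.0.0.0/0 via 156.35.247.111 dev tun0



Longest prefix match for 17.155.248.130:
  /15 169.34.0.0: no
  /17 133.64.128.0: no
  /14 137.52.0.0: no
  /0 0.0.0.0: MATCH
Selected: next-hop 156.35.247.111 via tun0 (matched /0)


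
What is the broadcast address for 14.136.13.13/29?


Network: 14.136.13.8/29
Host bits = 3
Set all host bits to 1:
Broadcast: 14.136.13.15


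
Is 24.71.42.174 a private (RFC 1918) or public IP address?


RFC 1918 private ranges:
  10.0.0.0/8 (10.0.0.0 - 10.255.255.255)
  172.16.0.0/12 (172.16.0.0 - 172.31.255.255)
  192.168.0.0/16 (192.168.0.0 - 192.168.255.255)
Public (not in any RFC 1918 range)


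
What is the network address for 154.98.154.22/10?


IP:   10011010.01100010.10011010.00010110
Mask: 11111111.11000000.00000000.00000000
AND operation:
Net:  10011010.01000000.00000000.00000000
Network: 154.64.0.0/10


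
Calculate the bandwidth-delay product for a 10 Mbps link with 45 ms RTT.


BDP = bandwidth * RTT
= 10 Mbps * 45 ms
= 10 * 1e6 * 45 / 1000 bits
= 450000 bits
= 56250 bytes
= 54.9316 KB
BDP = 450000 bits (56250 bytes)


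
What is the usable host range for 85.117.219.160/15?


Network: 85.116.0.0
Broadcast: 85.117.255.255
First usable = network + 1
Last usable = broadcast - 1
Range: 85.116.0.1 to 85.117.255.254


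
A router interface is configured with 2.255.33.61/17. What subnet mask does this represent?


/17 means 17 network bits, 15 host bits
Binary: 11111111111111111000000000000000
Mask: 255.255.128.0


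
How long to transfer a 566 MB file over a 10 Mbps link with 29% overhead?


Effective throughput = 10 * (1 - 29/100) = 7.1 Mbps
File size in Mb = 566 * 8 = 4528 Mb
Time = 4528 / 7.1
Time = 637.7465 seconds


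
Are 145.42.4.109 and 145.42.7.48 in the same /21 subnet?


Mask: 255.255.248.0
145.42.4.109 AND mask = 145.42.0.0
145.42.7.48 AND mask = 145.42.0.0
Yes, same subnet (145.42.0.0)


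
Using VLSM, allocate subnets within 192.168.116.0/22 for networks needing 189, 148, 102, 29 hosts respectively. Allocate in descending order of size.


189 hosts -> /24 (254 usable): 192.168.116.0/24
148 hosts -> /24 (254 usable): 192.168.117.0/24
102 hosts -> /25 (126 usable): 192.168.118.0/25
29 hosts -> /27 (30 usable): 192.168.118.128/27
Allocation: 192.168.116.0/24 (189 hosts, 254 usable); 192.168.117.0/24 (148 hosts, 254 usable); 192.168.118.0/25 (102 hosts, 126 usable); 192.168.118.128/27 (29 hosts, 30 usable)


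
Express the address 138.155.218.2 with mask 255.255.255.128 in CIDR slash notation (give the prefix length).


Binary: 11111111.11111111.11111111.10000000
Count leading 1s
Prefix: /25


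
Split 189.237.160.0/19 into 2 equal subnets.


New prefix = 19 + 1 = 20
Each subnet has 4096 addresses
  189.237.160.0/20
  189.237.176.0/20
Subnets: 189.237.160.0/20, 189.237.176.0/20


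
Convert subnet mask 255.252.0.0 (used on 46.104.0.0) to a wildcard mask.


Subnet mask: 255.252.0.0
Wildcard = 255.255.255.255 - subnet mask
255 - 255 = 0
255 - 252 = 3
255 - 0 = 255
255 - 0 = 255
Wildcard: 0.3.255.255


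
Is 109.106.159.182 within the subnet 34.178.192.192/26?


Subnet network: 34.178.192.192
Test IP AND mask: 109.106.159.128
No, 109.106.159.182 is not in 34.178.192.192/26


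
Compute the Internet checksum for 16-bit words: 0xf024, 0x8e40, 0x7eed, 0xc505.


Sum all words (with carry folding):
+ 0xf024 = 0xf024
+ 0x8e40 = 0x7e65
+ 0x7eed = 0xfd52
+ 0xc505 = 0xc258
One's complement: ~0xc258
Checksum = 0x3da7


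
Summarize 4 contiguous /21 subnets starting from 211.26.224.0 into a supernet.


Original prefix: /21
Number of subnets: 4 = 2^2
New prefix = 21 - 2 = 19
Supernet: 211.26.224.0/19


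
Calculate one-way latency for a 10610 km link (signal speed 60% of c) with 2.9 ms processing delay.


Speed = 0.6 * 3e5 km/s = 180000 km/s
Propagation delay = 10610 / 180000 = 0.0589 s = 58.9444 ms
Processing delay = 2.9 ms
Total one-way latency = 61.8444 ms


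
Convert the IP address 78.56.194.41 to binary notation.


78 = 01001110
56 = 00111000
194 = 11000010
41 = 00101001
Binary: 01001110.00111000.11000010.00101001


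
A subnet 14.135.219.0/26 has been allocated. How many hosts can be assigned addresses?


Host bits = 32 - 26 = 6
Total addresses = 2^6 = 64
Usable = total - 2 (network and broadcast)
Usable hosts: 62


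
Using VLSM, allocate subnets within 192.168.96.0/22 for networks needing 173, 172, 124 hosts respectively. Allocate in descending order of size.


173 hosts -> /24 (254 usable): 192.168.96.0/24
172 hosts -> /24 (254 usable): 192.168.97.0/24
124 hosts -> /25 (126 usable): 192.168.98.0/25
Allocation: 192.168.96.0/24 (173 hosts, 254 usable); 192.168.97.0/24 (172 hosts, 254 usable); 192.168.98.0/25 (124 hosts, 126 usable)


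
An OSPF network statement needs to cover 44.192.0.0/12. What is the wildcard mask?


Subnet mask: 255.240.0.0
Wildcard = 255.255.255.255 - subnet mask
255 - 255 = 0
255 - 240 = 15
255 - 0 = 255
255 - 0 = 255
Wildcard: 0.15.255.255


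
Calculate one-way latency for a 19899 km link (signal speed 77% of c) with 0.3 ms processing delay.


Speed = 0.77 * 3e5 km/s = 231000 km/s
Propagation delay = 19899 / 231000 = 0.0861 s = 86.1429 ms
Processing delay = 0.3 ms
Total one-way latency = 86.4429 ms


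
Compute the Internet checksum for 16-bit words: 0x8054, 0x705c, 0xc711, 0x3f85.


Sum all words (with carry folding):
+ 0x8054 = 0x8054
+ 0x705c = 0xf0b0
+ 0xc711 = 0xb7c2
+ 0x3f85 = 0xf747
One's complement: ~0xf747
Checksum = 0x08b8


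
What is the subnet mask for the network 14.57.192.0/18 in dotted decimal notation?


/18 means 18 network bits, 14 host bits
Binary: 11111111111111111100000000000000
Mask: 255.255.192.0


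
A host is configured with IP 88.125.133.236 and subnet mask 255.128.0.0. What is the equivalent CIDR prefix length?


Binary: 11111111.10000000.00000000.00000000
Count leading 1s
Prefix: /9


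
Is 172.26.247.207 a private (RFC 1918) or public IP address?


RFC 1918 private ranges:
  10.0.0.0/8 (10.0.0.0 - 10.255.255.255)
  172.16.0.0/12 (172.16.0.0 - 172.31.255.255)
  192.168.0.0/16 (192.168.0.0 - 192.168.255.255)
Private (in 172.16.0.0/12)


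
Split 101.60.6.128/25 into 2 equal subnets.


New prefix = 25 + 1 = 26
Each subnet has 64 addresses
  101.60.6.128/26
  101.60.6.192/26
Subnets: 101.60.6.128/26, 101.60.6.192/26


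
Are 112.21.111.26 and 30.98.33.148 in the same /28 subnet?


Mask: 255.255.255.240
112.21.111.26 AND mask = 112.21.111.16
30.98.33.148 AND mask = 30.98.33.144
No, different subnets (112.21.111.16 vs 30.98.33.144)


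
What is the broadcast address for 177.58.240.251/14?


Network: 177.56.0.0/14
Host bits = 18
Set all host bits to 1:
Broadcast: 177.59.255.255


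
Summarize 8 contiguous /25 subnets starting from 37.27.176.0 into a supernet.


Original prefix: /25
Number of subnets: 8 = 2^3
New prefix = 25 - 3 = 22
Supernet: 37.27.176.0/22


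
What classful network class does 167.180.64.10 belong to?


First octet: 167
Binary: 10100111
10xxxxxx -> Class B (128-191)
Class B, default mask 255.255.0.0 (/16)


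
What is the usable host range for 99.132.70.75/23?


Network: 99.132.70.0
Broadcast: 99.132.71.255
First usable = network + 1
Last usable = broadcast - 1
Range: 99.132.70.1 to 99.132.71.254


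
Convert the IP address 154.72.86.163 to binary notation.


154 = 10011010
72 = 01001000
86 = 01010110
163 = 10100011
Binary: 10011010.01001000.01010110.10100011


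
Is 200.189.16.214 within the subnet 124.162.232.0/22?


Subnet network: 124.162.232.0
Test IP AND mask: 200.189.16.0
No, 200.189.16.214 is not in 124.162.232.0/22


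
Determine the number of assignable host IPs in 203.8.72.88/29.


Host bits = 32 - 29 = 3
Total addresses = 2^3 = 8
Usable = total - 2 (network and broadcast)
Usable hosts: 6


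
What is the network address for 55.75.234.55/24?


IP:   00110111.01001011.11101010.00110111
Mask: 11111111.11111111.11111111.00000000
AND operation:
Net:  00110111.01001011.11101010.00000000
Network: 55.75.234.0/24


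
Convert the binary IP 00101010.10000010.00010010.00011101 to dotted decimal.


00101010 = 42
10000010 = 130
00010010 = 18
00011101 = 29
IP: 42.130.18.29


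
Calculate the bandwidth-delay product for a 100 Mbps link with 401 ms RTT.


BDP = bandwidth * RTT
= 100 Mbps * 401 ms
= 100 * 1e6 * 401 / 1000 bits
= 40100000 bits
= 5012500 bytes
= 4895.0195 KB
BDP = 40100000 bits (5012500 bytes)


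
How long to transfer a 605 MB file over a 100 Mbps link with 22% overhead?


Effective throughput = 100 * (1 - 22/100) = 78 Mbps
File size in Mb = 605 * 8 = 4840 Mb
Time = 4840 / 78
Time = 62.0513 seconds


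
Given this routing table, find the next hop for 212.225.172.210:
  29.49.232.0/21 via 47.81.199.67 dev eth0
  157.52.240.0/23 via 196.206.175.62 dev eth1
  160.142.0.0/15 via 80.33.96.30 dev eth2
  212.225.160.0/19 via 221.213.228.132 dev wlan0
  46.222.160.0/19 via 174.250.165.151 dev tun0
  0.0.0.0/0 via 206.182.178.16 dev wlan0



Longest prefix match for 212.225.172.210:
  /21 29.49.232.0: no
  /23 157.52.240.0: no
  /15 160.142.0.0: no
  /19 212.225.160.0: MATCH
  /19 46.222.160.0: no
  /0 0.0.0.0: MATCH
Selected: next-hop 221.213.228.132 via wlan0 (matched /19)


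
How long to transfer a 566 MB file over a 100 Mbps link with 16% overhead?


Effective throughput = 100 * (1 - 16/100) = 84 Mbps
File size in Mb = 566 * 8 = 4528 Mb
Time = 4528 / 84
Time = 53.9048 seconds


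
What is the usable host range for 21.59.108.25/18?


Network: 21.59.64.0
Broadcast: 21.59.127.255
First usable = network + 1
Last usable = broadcast - 1
Range: 21.59.64.1 to 21.59.127.254


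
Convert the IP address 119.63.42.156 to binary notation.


119 = 01110111
63 = 00111111
42 = 00101010
156 = 10011100
Binary: 01110111.00111111.00101010.10011100


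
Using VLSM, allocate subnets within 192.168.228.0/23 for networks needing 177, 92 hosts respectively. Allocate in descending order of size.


177 hosts -> /24 (254 usable): 192.168.228.0/24
92 hosts -> /25 (126 usable): 192.168.229.0/25
Allocation: 192.168.228.0/24 (177 hosts, 254 usable); 192.168.229.0/25 (92 hosts, 126 usable)


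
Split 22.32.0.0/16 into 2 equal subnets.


New prefix = 16 + 1 = 17
Each subnet has 32768 addresses
  22.32.0.0/17
  22.32.128.0/17
Subnets: 22.32.0.0/17, 22.32.128.0/17


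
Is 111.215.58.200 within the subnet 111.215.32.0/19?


Subnet network: 111.215.32.0
Test IP AND mask: 111.215.32.0
Yes, 111.215.58.200 is in 111.215.32.0/19


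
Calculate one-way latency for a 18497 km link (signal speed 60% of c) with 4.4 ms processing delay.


Speed = 0.6 * 3e5 km/s = 180000 km/s
Propagation delay = 18497 / 180000 = 0.1028 s = 102.7611 ms
Processing delay = 4.4 ms
Total one-way latency = 107.1611 ms


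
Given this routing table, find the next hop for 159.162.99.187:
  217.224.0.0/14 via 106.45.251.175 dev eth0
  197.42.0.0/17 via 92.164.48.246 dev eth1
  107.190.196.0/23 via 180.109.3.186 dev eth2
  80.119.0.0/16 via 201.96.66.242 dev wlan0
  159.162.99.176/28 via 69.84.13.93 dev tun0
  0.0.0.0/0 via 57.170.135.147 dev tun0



Longest prefix match for 159.162.99.187:
  /14 217.224.0.0: no
  /17 197.42.0.0: no
  /23 107.190.196.0: no
  /16 80.119.0.0: no
  /28 159.162.99.176: MATCH
  /0 0.0.0.0: MATCH
Selected: next-hop 69.84.13.93 via tun0 (matched /28)


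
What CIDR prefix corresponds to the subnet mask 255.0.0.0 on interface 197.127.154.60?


Binary: 11111111.00000000.00000000.00000000
Count leading 1s
Prefix: /8


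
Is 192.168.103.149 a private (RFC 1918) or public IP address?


RFC 1918 private ranges:
  10.0.0.0/8 (10.0.0.0 - 10.255.255.255)
  172.16.0.0/12 (172.16.0.0 - 172.31.255.255)
  192.168.0.0/16 (192.168.0.0 - 192.168.255.255)
Private (in 192.168.0.0/16)


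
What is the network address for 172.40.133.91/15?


IP:   10101100.00101000.10000101.01011011
Mask: 11111111.11111110.00000000.00000000
AND operation:
Net:  10101100.00101000.00000000.00000000
Network: 172.40.0.0/15


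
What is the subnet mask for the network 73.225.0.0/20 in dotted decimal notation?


/20 means 20 network bits, 12 host bits
Binary: 11111111111111111111000000000000
Mask: 255.255.240.0


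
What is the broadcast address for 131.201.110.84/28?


Network: 131.201.110.80/28
Host bits = 4
Set all host bits to 1:
Broadcast: 131.201.110.95


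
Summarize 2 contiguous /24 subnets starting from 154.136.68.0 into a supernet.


Original prefix: /24
Number of subnets: 2 = 2^1
New prefix = 24 - 1 = 23
Supernet: 154.136.68.0/23


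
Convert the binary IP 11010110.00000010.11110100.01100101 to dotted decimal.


11010110 = 214
00000010 = 2
11110100 = 244
01100101 = 101
IP: 214.2.244.101


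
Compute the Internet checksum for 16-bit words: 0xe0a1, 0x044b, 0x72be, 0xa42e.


Sum all words (with carry folding):
+ 0xe0a1 = 0xe0a1
+ 0x044b = 0xe4ec
+ 0x72be = 0x57ab
+ 0xa42e = 0xfbd9
One's complement: ~0xfbd9
Checksum = 0x0426


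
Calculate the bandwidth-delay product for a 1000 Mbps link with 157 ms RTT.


BDP = bandwidth * RTT
= 1000 Mbps * 157 ms
= 1000 * 1e6 * 157 / 1000 bits
= 157000000 bits
= 19625000 bytes
= 19165.0391 KB
BDP = 157000000 bits (19625000 bytes)


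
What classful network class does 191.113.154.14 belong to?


First octet: 191
Binary: 10111111
10xxxxxx -> Class B (128-191)
Class B, default mask 255.255.0.0 (/16)


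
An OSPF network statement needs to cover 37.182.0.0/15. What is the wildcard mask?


Subnet mask: 255.254.0.0
Wildcard = 255.255.255.255 - subnet mask
255 - 255 = 0
255 - 254 = 1
255 - 0 = 255
255 - 0 = 255
Wildcard: 0.1.255.255


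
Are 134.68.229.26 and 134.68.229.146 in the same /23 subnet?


Mask: 255.255.254.0
134.68.229.26 AND mask = 134.68.228.0
134.68.229.146 AND mask = 134.68.228.0
Yes, same subnet (134.68.228.0)


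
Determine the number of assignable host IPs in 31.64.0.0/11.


Host bits = 32 - 11 = 21
Total addresses = 2^21 = 2097152
Usable = total - 2 (network and broadcast)
Usable hosts: 2097150


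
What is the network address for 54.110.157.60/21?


IP:   00110110.01101110.10011101.00111100
Mask: 11111111.11111111.11111000.00000000
AND operation:
Net:  00110110.01101110.10011000.00000000
Network: 54.110.152.0/21


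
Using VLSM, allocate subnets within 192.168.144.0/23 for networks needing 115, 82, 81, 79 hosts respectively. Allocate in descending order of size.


115 hosts -> /25 (126 usable): 192.168.144.0/25
82 hosts -> /25 (126 usable): 192.168.144.128/25
81 hosts -> /25 (126 usable): 192.168.145.0/25
79 hosts -> /25 (126 usable): 192.168.145.128/25
Allocation: 192.168.144.0/25 (115 hosts, 126 usable); 192.168.144.128/25 (82 hosts, 126 usable); 192.168.145.0/25 (81 hosts, 126 usable); 192.168.145.128/25 (79 hosts, 126 usable)


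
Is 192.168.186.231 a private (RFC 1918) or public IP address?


RFC 1918 private ranges:
  10.0.0.0/8 (10.0.0.0 - 10.255.255.255)
  172.16.0.0/12 (172.16.0.0 - 172.31.255.255)
  192.168.0.0/16 (192.168.0.0 - 192.168.255.255)
Private (in 192.168.0.0/16)


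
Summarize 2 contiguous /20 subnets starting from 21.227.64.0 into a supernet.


Original prefix: /20
Number of subnets: 2 = 2^1
New prefix = 20 - 1 = 19
Supernet: 21.227.64.0/19


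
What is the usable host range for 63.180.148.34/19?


Network: 63.180.128.0
Broadcast: 63.180.159.255
First usable = network + 1
Last usable = broadcast - 1
Range: 63.180.128.1 to 63.180.159.254


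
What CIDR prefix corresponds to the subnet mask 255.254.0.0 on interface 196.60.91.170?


Binary: 11111111.11111110.00000000.00000000
Count leading 1s
Prefix: /15


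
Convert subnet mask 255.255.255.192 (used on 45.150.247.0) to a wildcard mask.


Subnet mask: 255.255.255.192
Wildcard = 255.255.255.255 - subnet mask
255 - 255 = 0
255 - 255 = 0
255 - 255 = 0
255 - 192 = 63
Wildcard: 0.0.0.63


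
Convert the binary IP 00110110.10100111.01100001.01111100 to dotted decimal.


00110110 = 54
10100111 = 167
01100001 = 97
01111100 = 124
IP: 54.167.97.124


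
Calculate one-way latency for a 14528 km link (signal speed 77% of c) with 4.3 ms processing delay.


Speed = 0.77 * 3e5 km/s = 231000 km/s
Propagation delay = 14528 / 231000 = 0.0629 s = 62.8918 ms
Processing delay = 4.3 ms
Total one-way latency = 67.1918 ms


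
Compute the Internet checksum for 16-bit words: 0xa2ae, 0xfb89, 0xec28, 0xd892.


Sum all words (with carry folding):
+ 0xa2ae = 0xa2ae
+ 0xfb89 = 0x9e38
+ 0xec28 = 0x8a61
+ 0xd892 = 0x62f4
One's complement: ~0x62f4
Checksum = 0x9d0b


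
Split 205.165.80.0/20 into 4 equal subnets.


New prefix = 20 + 2 = 22
Each subnet has 1024 addresses
  205.165.80.0/22
  205.165.84.0/22
  205.165.88.0/22
  205.165.92.0/22
Subnets: 205.165.80.0/22, 205.165.84.0/22, 205.165.88.0/22, 205.165.92.0/22


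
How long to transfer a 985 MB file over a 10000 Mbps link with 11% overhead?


Effective throughput = 10000 * (1 - 11/100) = 8900 Mbps
File size in Mb = 985 * 8 = 7880 Mb
Time = 7880 / 8900
Time = 0.8854 seconds


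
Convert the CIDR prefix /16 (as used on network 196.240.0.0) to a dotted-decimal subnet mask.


/16 means 16 network bits, 16 host bits
Binary: 11111111111111110000000000000000
Mask: 255.255.0.0


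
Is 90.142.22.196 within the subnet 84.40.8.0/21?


Subnet network: 84.40.8.0
Test IP AND mask: 90.142.16.0
No, 90.142.22.196 is not in 84.40.8.0/21


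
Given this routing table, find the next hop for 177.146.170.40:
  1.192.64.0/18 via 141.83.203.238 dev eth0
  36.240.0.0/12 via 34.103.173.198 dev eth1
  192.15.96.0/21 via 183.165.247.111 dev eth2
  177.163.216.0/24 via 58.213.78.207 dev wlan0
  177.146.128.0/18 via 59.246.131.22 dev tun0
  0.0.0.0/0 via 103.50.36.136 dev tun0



Longest prefix match for 177.146.170.40:
  /18 1.192.64.0: no
  /12 36.240.0.0: no
  /21 192.15.96.0: no
  /24 177.163.216.0: no
  /18 177.146.128.0: MATCH
  /0 0.0.0.0: MATCH
Selected: next-hop 59.246.131.22 via tun0 (matched /18)


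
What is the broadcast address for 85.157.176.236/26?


Network: 85.157.176.192/26
Host bits = 6
Set all host bits to 1:
Broadcast: 85.157.176.255


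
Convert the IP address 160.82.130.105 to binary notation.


160 = 10100000
82 = 01010010
130 = 10000010
105 = 01101001
Binary: 10100000.01010010.10000010.01101001


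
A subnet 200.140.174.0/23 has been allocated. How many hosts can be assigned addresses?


Host bits = 32 - 23 = 9
Total addresses = 2^9 = 512
Usable = total - 2 (network and broadcast)
Usable hosts: 510


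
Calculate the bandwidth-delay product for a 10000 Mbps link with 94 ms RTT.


BDP = bandwidth * RTT
= 10000 Mbps * 94 ms
= 10000 * 1e6 * 94 / 1000 bits
= 940000000 bits
= 117500000 bytes
= 114746.0938 KB
BDP = 940000000 bits (117500000 bytes)


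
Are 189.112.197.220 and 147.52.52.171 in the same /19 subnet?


Mask: 255.255.224.0
189.112.197.220 AND mask = 189.112.192.0
147.52.52.171 AND mask = 147.52.32.0
No, different subnets (189.112.192.0 vs 147.52.32.0)


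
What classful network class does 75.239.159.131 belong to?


First octet: 75
Binary: 01001011
0xxxxxxx -> Class A (1-126)
Class A, default mask 255.0.0.0 (/8)


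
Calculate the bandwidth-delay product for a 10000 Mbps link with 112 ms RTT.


BDP = bandwidth * RTT
= 10000 Mbps * 112 ms
= 10000 * 1e6 * 112 / 1000 bits
= 1120000000 bits
= 140000000 bytes
= 136718.75 KB
BDP = 1120000000 bits (140000000 bytes)


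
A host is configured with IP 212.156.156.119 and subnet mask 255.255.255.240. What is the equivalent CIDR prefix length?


Binary: 11111111.11111111.11111111.11110000
Count leading 1s
Prefix: /28


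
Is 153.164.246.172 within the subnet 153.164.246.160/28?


Subnet network: 153.164.246.160
Test IP AND mask: 153.164.246.160
Yes, 153.164.246.172 is in 153.164.246.160/28


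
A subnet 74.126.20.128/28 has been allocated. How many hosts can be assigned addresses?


Host bits = 32 - 28 = 4
Total addresses = 2^4 = 16
Usable = total - 2 (network and broadcast)
Usable hosts: 14


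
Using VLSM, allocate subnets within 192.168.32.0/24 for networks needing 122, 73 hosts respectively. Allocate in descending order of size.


122 hosts -> /25 (126 usable): 192.168.32.0/25
73 hosts -> /25 (126 usable): 192.168.32.128/25
Allocation: 192.168.32.0/25 (122 hosts, 126 usable); 192.168.32.128/25 (73 hosts, 126 usable)


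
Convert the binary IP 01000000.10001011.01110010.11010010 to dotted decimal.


01000000 = 64
10001011 = 139
01110010 = 114
11010010 = 210
IP: 64.139.114.210


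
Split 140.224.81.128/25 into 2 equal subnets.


New prefix = 25 + 1 = 26
Each subnet has 64 addresses
  140.224.81.128/26
  140.224.81.192/26
Subnets: 140.224.81.128/26, 140.224.81.192/26


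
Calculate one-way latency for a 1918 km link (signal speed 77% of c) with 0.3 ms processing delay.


Speed = 0.77 * 3e5 km/s = 231000 km/s
Propagation delay = 1918 / 231000 = 0.0083 s = 8.303 ms
Processing delay = 0.3 ms
Total one-way latency = 8.603 ms


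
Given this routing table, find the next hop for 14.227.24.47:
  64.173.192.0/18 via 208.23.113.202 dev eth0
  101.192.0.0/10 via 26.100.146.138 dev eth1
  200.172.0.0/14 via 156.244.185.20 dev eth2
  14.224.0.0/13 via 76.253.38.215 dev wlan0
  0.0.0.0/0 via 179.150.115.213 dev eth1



Longest prefix match for 14.227.24.47:
  /18 64.173.192.0: no
  /10 101.192.0.0: no
  /14 200.172.0.0: no
  /13 14.224.0.0: MATCH
  /0 0.0.0.0: MATCH
Selected: next-hop 76.253.38.215 via wlan0 (matched /13)


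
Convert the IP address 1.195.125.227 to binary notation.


1 = 00000001
195 = 11000011
125 = 01111101
227 = 11100011
Binary: 00000001.11000011.01111101.11100011


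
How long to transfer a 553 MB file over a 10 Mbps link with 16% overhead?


Effective throughput = 10 * (1 - 16/100) = 8.4 Mbps
File size in Mb = 553 * 8 = 4424 Mb
Time = 4424 / 8.4
Time = 526.6667 seconds


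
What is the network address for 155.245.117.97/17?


IP:   10011011.11110101.01110101.01100001
Mask: 11111111.11111111.10000000.00000000
AND operation:
Net:  10011011.11110101.00000000.00000000
Network: 155.245.0.0/17


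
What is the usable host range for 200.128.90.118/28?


Network: 200.128.90.112
Broadcast: 200.128.90.127
First usable = network + 1
Last usable = broadcast - 1
Range: 200.128.90.113 to 200.128.90.126


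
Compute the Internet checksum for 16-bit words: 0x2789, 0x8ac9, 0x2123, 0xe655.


Sum all words (with carry folding):
+ 0x2789 = 0x2789
+ 0x8ac9 = 0xb252
+ 0x2123 = 0xd375
+ 0xe655 = 0xb9cb
One's complement: ~0xb9cb
Checksum = 0x4634


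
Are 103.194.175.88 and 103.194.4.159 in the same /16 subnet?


Mask: 255.255.0.0
103.194.175.88 AND mask = 103.194.0.0
103.194.4.159 AND mask = 103.194.0.0
Yes, same subnet (103.194.0.0)


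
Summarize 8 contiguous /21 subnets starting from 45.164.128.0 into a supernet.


Original prefix: /21
Number of subnets: 8 = 2^3
New prefix = 21 - 3 = 18
Supernet: 45.164.128.0/18


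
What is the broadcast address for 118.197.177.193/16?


Network: 118.197.0.0/16
Host bits = 16
Set all host bits to 1:
Broadcast: 118.197.255.255


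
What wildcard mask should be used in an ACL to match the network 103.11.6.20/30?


Subnet mask: 255.255.255.252
Wildcard = 255.255.255.255 - subnet mask
255 - 255 = 0
255 - 255 = 0
255 - 255 = 0
255 - 252 = 3
Wildcard: 0.0.0.3


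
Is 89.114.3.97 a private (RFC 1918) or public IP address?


RFC 1918 private ranges:
  10.0.0.0/8 (10.0.0.0 - 10.255.255.255)
  172.16.0.0/12 (172.16.0.0 - 172.31.255.255)
  192.168.0.0/16 (192.168.0.0 - 192.168.255.255)
Public (not in any RFC 1918 range)


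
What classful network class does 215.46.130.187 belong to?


First octet: 215
Binary: 11010111
110xxxxx -> Class C (192-223)
Class C, default mask 255.255.255.0 (/24)


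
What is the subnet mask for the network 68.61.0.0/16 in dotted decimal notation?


/16 means 16 network bits, 16 host bits
Binary: 11111111111111110000000000000000
Mask: 255.255.0.0


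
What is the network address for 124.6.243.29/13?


IP:   01111100.00000110.11110011.00011101
Mask: 11111111.11111000.00000000.00000000
AND operation:
Net:  01111100.00000000.00000000.00000000
Network: 124.0.0.0/13


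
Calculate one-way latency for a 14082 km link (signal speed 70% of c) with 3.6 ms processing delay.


Speed = 0.7 * 3e5 km/s = 210000 km/s
Propagation delay = 14082 / 210000 = 0.0671 s = 67.0571 ms
Processing delay = 3.6 ms
Total one-way latency = 70.6571 ms


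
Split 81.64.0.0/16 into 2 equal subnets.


New prefix = 16 + 1 = 17
Each subnet has 32768 addresses
  81.64.0.0/17
  81.64.128.0/17
Subnets: 81.64.0.0/17, 81.64.128.0/17
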